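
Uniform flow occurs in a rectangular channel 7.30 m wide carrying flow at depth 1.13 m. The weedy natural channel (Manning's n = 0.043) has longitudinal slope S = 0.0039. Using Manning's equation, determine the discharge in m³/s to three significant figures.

A = b·y = 7.30 × 1.13 = 8.249 m²
P = b + 2y = 7.30 + 2×1.13 = 9.560 m
R = A/P = 8.249/9.560 = 0.8629 m
Q = (1/n)·A·R^(2/3)·S^(1/2) = (1/0.043) × 8.249 × 0.8629^(2/3) × 0.0039^(1/2) = 10.86 m³/s

10.9 m³/s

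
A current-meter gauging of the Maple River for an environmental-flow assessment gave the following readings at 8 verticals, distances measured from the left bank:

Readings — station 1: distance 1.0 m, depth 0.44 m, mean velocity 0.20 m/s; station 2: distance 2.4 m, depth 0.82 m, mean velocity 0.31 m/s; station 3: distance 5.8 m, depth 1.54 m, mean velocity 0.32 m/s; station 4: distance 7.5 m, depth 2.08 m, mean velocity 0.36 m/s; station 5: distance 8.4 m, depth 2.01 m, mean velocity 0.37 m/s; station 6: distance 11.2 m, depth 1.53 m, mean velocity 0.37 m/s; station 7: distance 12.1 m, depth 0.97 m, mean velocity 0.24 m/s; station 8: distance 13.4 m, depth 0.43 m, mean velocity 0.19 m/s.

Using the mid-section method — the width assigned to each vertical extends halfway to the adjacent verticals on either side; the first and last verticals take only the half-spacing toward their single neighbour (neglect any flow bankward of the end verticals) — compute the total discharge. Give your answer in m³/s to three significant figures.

w_1 = (2.4 − 1.0)/2 = 0.7 m; q_1 = 0.20 × 0.44 × 0.7 = 0.06160 m³/s
w_2 = (5.8 − 1.0)/2 = 2.4 m; q_2 = 0.31 × 0.82 × 2.4 = 0.6101 m³/s
w_3 = (7.5 − 2.4)/2 = 2.55 m; q_3 = 0.32 × 1.54 × 2.55 = 1.257 m³/s
w_4 = (8.4 − 5.8)/2 = 1.3 m; q_4 = 0.36 × 2.08 × 1.3 = 0.9734 m³/s
w_5 = (11.2 − 7.5)/2 = 1.85 m; q_5 = 0.37 × 2.01 × 1.85 = 1.376 m³/s
w_6 = (12.1 − 8.4)/2 = 1.85 m; q_6 = 0.37 × 1.53 × 1.85 = 1.047 m³/s
w_7 = (13.4 − 11.2)/2 = 1.1 m; q_7 = 0.24 × 0.97 × 1.1 = 0.2561 m³/s
w_8 = (13.4 − 12.1)/2 = 0.65 m; q_8 = 0.19 × 0.43 × 0.65 = 0.05311 m³/s
Q = Σ qᵢ = 5.634 m³/s

5.63 m³/s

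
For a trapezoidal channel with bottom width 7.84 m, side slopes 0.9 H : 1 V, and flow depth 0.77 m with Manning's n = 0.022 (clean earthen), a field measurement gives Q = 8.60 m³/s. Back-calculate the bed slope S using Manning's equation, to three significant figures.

A = (b + z·y)·y = (7.84 + 0.9×0.77)×0.77 = 6.570 m²
P = b + 2y√(1+z²) = 7.84 + 2×0.77×√(1+0.9²) = 9.912 m
R = A/P = 6.570/9.912 = 0.6629 m
S = (Q·n / (1·A·R^(2/3)))² = (8.60×0.022 / (1×6.570×0.7603))² = 0.001435

0.00143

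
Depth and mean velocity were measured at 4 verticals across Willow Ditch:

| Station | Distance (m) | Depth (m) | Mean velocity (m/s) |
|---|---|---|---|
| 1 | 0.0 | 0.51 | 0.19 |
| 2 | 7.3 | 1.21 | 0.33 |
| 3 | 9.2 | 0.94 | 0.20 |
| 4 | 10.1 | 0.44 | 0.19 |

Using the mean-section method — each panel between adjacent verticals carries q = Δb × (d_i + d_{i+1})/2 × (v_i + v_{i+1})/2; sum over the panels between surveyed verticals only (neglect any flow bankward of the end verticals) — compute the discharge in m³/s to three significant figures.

Panel 1-2: Δb = 7.3 m, d̄ = (0.51+1.21)/2 = 0.86, v̄ = (0.19+0.33)/2 = 0.26 → q = 7.3×0.86×0.26 = 1.632 m³/s
Panel 2-3: Δb = 1.9 m, d̄ = (1.21+0.94)/2 = 1.075, v̄ = (0.33+0.20)/2 = 0.265 → q = 1.9×1.075×0.265 = 0.5413 m³/s
Panel 3-4: Δb = 0.9 m, d̄ = (0.94+0.44)/2 = 0.69, v̄ = (0.20+0.19)/2 = 0.195 → q = 0.9×0.69×0.195 = 0.1211 m³/s
Q = Σ q = 2.295 m³/s

2.29 m³/s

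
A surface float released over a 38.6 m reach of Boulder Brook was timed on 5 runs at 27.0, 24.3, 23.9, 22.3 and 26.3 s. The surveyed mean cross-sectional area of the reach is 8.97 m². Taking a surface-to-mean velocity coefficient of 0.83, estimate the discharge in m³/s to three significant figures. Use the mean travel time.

11.6 m³/s

t̄ = (27.0 + 24.3 + 23.9 + 22.3 + 26.3) / 5 = 24.76 s
v_surface = L / t̄ = 38.6 / 24.76 = 1.559 m/s
v_mean = 0.83 × 1.559 = 1.294 m/s
Q = A × v_mean = 8.97 × 1.294 = 11.61 m³/s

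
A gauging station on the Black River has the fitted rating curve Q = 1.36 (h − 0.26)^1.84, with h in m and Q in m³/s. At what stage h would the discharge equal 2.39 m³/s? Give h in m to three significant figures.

h − h₀ = (Q/C)^(1/b) = (2.39/1.36)^(1/1.84) = 1.359 m
h = 0.26 + 1.359 = 1.619 m

1.62 m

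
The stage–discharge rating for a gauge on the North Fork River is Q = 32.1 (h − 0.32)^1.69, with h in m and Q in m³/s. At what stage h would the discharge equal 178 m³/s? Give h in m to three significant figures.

h − h₀ = (Q/C)^(1/b) = (178/32.1)^(1/1.69) = 2.755 m
h = 0.32 + 2.755 = 3.075 m

3.08 m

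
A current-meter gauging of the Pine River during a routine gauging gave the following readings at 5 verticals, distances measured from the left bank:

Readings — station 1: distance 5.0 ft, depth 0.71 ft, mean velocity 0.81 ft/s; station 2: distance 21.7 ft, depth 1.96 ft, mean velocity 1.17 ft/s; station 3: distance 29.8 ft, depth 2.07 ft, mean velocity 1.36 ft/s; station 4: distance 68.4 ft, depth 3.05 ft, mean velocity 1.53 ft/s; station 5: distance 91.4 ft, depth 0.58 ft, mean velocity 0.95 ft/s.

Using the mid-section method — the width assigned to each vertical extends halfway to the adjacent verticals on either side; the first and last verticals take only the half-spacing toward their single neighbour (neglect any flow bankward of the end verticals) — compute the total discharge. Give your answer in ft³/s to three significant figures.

w_1 = (21.7 − 5.0)/2 = 8.35 ft; q_1 = 0.81 × 0.71 × 8.35 = 4.802 ft³/s
w_2 = (29.8 − 5.0)/2 = 12.4 ft; q_2 = 1.17 × 1.96 × 12.4 = 28.44 ft³/s
w_3 = (68.4 − 21.7)/2 = 23.35 ft; q_3 = 1.36 × 2.07 × 23.35 = 65.73 ft³/s
w_4 = (91.4 − 29.8)/2 = 30.8 ft; q_4 = 1.53 × 3.05 × 30.8 = 143.7 ft³/s
w_5 = (91.4 − 68.4)/2 = 11.5 ft; q_5 = 0.95 × 0.58 × 11.5 = 6.337 ft³/s
Q = Σ qᵢ = 249.0 ft³/s

249 ft³/s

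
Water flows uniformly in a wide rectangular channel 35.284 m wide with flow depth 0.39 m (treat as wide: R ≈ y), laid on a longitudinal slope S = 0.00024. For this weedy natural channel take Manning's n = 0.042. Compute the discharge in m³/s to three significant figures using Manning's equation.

A = b·y = 35.284 × 0.39 = 13.76 m²
Wide channel: R ≈ y = 0.39 m
Q = (1/n)·A·R^(2/3)·S^(1/2) = (1/0.042) × 13.76 × 0.3900^(2/3) × 0.00024^(1/2) = 2.709 m³/s

2.71 m³/s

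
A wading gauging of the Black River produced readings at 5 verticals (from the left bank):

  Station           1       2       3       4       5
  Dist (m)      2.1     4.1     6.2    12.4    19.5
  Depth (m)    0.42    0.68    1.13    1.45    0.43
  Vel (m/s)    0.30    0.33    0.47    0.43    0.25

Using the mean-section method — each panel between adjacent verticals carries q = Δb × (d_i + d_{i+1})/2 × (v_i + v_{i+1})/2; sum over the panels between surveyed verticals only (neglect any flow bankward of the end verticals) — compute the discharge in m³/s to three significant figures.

6.97 m³/s

Panel 1-2: Δb = 2 m, d̄ = (0.42+0.68)/2 = 0.55, v̄ = (0.30+0.33)/2 = 0.315 → q = 2×0.55×0.315 = 0.3465 m³/s
Panel 2-3: Δb = 2.1 m, d̄ = (0.68+1.13)/2 = 0.905, v̄ = (0.33+0.47)/2 = 0.4 → q = 2.1×0.905×0.4 = 0.7602 m³/s
Panel 3-4: Δb = 6.2 m, d̄ = (1.13+1.45)/2 = 1.29, v̄ = (0.47+0.43)/2 = 0.45 → q = 6.2×1.29×0.45 = 3.599 m³/s
Panel 4-5: Δb = 7.1 m, d̄ = (1.45+0.43)/2 = 0.94, v̄ = (0.43+0.25)/2 = 0.34 → q = 7.1×0.94×0.34 = 2.269 m³/s
Q = Σ q = 6.975 m³/s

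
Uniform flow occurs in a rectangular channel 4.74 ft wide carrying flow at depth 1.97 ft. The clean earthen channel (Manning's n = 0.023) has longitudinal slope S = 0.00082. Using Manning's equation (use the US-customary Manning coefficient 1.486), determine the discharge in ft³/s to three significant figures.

A = b·y = 4.74 × 1.97 = 9.338 ft²
P = b + 2y = 4.74 + 2×1.97 = 8.680 ft
R = A/P = 9.338/8.680 = 1.076 ft
Q = (1.486/n)·A·R^(2/3)·S^(1/2) = (1.486/0.023) × 9.338 × 1.076^(2/3) × 0.00082^(1/2) = 18.14 ft³/s

18.1 ft³/s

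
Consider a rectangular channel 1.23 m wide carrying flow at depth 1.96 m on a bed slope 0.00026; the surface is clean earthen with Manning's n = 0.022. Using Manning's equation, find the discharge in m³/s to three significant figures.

A = b·y = 1.23 × 1.96 = 2.411 m²
P = b + 2y = 1.23 + 2×1.96 = 5.150 m
R = A/P = 2.411/5.150 = 0.4681 m
Q = (1/n)·A·R^(2/3)·S^(1/2) = (1/0.022) × 2.411 × 0.4681^(2/3) × 0.00026^(1/2) = 1.065 m³/s

1.07 m³/s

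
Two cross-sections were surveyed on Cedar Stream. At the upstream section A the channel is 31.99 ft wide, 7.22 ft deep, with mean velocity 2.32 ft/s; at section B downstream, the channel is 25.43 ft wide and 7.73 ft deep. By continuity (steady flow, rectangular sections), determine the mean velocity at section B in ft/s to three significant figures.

Q = A₁V₁ = (31.99×7.22) × 2.32 = 535.8 ft³/s
A₂ = 25.43 × 7.73 = 196.6 ft²
V₂ = Q/A₂ = 535.8/196.6 = 2.726 ft/s

2.73 ft/s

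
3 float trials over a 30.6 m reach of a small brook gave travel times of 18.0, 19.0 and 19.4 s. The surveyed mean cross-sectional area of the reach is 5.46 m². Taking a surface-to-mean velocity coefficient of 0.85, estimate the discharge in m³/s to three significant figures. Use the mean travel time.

t̄ = (18.0 + 19.0 + 19.4) / 3 = 18.8 s
v_surface = L / t̄ = 30.6 / 18.8 = 1.628 m/s
v_mean = 0.85 × 1.628 = 1.384 m/s
Q = A × v_mean = 5.46 × 1.384 = 7.554 m³/s

7.55 m³/s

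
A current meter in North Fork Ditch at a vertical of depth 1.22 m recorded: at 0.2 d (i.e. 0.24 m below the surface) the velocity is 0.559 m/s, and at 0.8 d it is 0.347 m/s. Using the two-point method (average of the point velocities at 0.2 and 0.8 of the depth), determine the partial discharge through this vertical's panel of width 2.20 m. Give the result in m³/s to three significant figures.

1.22 m³/s

v̄ = (0.559 + 0.347) / 2 = 0.4530 m/s
q = v̄ × d × w = 0.4530 × 1.22 × 2.20 = 1.216 m³/s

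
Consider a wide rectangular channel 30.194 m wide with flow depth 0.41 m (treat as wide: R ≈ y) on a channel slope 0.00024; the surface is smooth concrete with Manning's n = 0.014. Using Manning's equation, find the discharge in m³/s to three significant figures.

A = b·y = 30.194 × 0.41 = 12.38 m²
Wide channel: R ≈ y = 0.41 m
Q = (1/n)·A·R^(2/3)·S^(1/2) = (1/0.014) × 12.38 × 0.4100^(2/3) × 0.00024^(1/2) = 7.560 m³/s

7.56 m³/s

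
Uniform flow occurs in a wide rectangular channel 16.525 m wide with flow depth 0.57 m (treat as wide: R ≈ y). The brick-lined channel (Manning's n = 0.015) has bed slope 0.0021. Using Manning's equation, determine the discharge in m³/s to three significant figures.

19.8 m³/s

A = b·y = 16.525 × 0.57 = 9.419 m²
Wide channel: R ≈ y = 0.57 m
Q = (1/n)·A·R^(2/3)·S^(1/2) = (1/0.015) × 9.419 × 0.5700^(2/3) × 0.0021^(1/2) = 19.78 m³/s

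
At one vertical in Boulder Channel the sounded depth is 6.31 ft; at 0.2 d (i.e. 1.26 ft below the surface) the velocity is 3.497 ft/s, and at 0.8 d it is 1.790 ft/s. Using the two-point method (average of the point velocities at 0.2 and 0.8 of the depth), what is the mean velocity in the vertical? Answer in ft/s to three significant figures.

v̄ = (3.497 + 1.790) / 2 = 2.644 ft/s

2.64 ft/s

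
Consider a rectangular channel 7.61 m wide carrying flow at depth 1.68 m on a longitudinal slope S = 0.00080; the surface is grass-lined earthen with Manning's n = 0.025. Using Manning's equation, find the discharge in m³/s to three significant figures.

A = b·y = 7.61 × 1.68 = 12.78 m²
P = b + 2y = 7.61 + 2×1.68 = 10.97 m
R = A/P = 12.78/10.97 = 1.165 m
Q = (1/n)·A·R^(2/3)·S^(1/2) = (1/0.025) × 12.78 × 1.165^(2/3) × 0.00080^(1/2) = 16.02 m³/s

16.0 m³/s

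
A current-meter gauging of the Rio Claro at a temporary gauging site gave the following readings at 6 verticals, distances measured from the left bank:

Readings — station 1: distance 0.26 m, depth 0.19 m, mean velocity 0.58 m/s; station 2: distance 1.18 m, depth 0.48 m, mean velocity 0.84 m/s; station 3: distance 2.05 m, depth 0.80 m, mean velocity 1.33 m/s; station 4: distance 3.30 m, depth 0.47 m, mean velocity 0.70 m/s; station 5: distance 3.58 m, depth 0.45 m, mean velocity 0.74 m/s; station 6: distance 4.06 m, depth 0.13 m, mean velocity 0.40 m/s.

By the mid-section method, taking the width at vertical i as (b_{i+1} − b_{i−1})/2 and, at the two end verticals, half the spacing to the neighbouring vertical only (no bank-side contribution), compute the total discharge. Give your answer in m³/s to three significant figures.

1.93 m³/s

w_1 = (1.18 − 0.26)/2 = 0.46 m; q_1 = 0.58 × 0.19 × 0.46 = 0.05069 m³/s
w_2 = (2.05 − 0.26)/2 = 0.895 m; q_2 = 0.84 × 0.48 × 0.895 = 0.3609 m³/s
w_3 = (3.30 − 1.18)/2 = 1.06 m; q_3 = 1.33 × 0.80 × 1.06 = 1.128 m³/s
w_4 = (3.58 − 2.05)/2 = 0.765 m; q_4 = 0.70 × 0.47 × 0.765 = 0.2517 m³/s
w_5 = (4.06 − 3.30)/2 = 0.38 m; q_5 = 0.74 × 0.45 × 0.38 = 0.1265 m³/s
w_6 = (4.06 − 3.58)/2 = 0.24 m; q_6 = 0.40 × 0.13 × 0.24 = 0.01248 m³/s
Q = Σ qᵢ = 1.930 m³/s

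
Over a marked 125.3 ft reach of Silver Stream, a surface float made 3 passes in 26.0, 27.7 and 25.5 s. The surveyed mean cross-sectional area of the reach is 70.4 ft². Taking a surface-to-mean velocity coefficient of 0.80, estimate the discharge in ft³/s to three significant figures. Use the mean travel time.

t̄ = (26.0 + 27.7 + 25.5) / 3 = 26.4 s
v_surface = L / t̄ = 125.3 / 26.4 = 4.746 ft/s
v_mean = 0.80 × 4.746 = 3.797 ft/s
Q = A × v_mean = 70.4 × 3.797 = 267.3 ft³/s

267 ft³/s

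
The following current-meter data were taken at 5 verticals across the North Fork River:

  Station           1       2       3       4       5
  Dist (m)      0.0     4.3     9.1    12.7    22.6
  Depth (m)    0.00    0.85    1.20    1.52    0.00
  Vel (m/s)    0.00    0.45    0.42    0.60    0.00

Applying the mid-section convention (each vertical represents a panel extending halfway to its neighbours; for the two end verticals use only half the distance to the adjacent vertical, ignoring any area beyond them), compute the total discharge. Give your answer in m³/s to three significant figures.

10.0 m³/s

w_2 = (9.1 − 0.0)/2 = 4.55 m; q_2 = 0.45 × 0.85 × 4.55 = 1.740 m³/s
w_3 = (12.7 − 4.3)/2 = 4.2 m; q_3 = 0.42 × 1.20 × 4.2 = 2.117 m³/s
w_4 = (22.6 − 9.1)/2 = 6.75 m; q_4 = 0.60 × 1.52 × 6.75 = 6.156 m³/s
Stations 1, 5 contribute zero (depth or velocity is 0).
Q = Σ qᵢ = 10.01 m³/s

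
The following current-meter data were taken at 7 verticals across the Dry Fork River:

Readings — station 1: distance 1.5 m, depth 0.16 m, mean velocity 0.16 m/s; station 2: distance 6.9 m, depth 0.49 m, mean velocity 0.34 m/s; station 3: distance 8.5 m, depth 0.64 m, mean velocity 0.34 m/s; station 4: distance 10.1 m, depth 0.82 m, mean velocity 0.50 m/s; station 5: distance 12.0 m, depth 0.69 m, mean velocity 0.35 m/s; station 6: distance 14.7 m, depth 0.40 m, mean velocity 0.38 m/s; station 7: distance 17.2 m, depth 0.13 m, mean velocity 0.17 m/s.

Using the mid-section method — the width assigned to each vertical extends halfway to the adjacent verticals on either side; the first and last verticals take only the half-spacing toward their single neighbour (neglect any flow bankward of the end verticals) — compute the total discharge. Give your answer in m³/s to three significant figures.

w_1 = (6.9 − 1.5)/2 = 2.7 m; q_1 = 0.16 × 0.16 × 2.7 = 0.06912 m³/s
w_2 = (8.5 − 1.5)/2 = 3.5 m; q_2 = 0.34 × 0.49 × 3.5 = 0.5831 m³/s
w_3 = (10.1 − 6.9)/2 = 1.6 m; q_3 = 0.34 × 0.64 × 1.6 = 0.3482 m³/s
w_4 = (12.0 − 8.5)/2 = 1.75 m; q_4 = 0.50 × 0.82 × 1.75 = 0.7175 m³/s
w_5 = (14.7 − 10.1)/2 = 2.3 m; q_5 = 0.35 × 0.69 × 2.3 = 0.5555 m³/s
w_6 = (17.2 − 12.0)/2 = 2.6 m; q_6 = 0.38 × 0.40 × 2.6 = 0.3952 m³/s
w_7 = (17.2 − 14.7)/2 = 1.25 m; q_7 = 0.17 × 0.13 × 1.25 = 0.02763 m³/s
Q = Σ qᵢ = 2.696 m³/s

2.70 m³/s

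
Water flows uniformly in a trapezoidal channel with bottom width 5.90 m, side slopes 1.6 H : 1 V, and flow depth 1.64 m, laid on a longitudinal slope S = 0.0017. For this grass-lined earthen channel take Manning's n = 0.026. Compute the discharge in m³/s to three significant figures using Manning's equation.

A = (b + z·y)·y = (5.90 + 1.6×1.64)×1.64 = 13.98 m²
P = b + 2y√(1+z²) = 5.90 + 2×1.64×√(1+1.6²) = 12.09 m
R = A/P = 13.98/12.09 = 1.156 m
Q = (1/n)·A·R^(2/3)·S^(1/2) = (1/0.026) × 13.98 × 1.156^(2/3) × 0.0017^(1/2) = 24.42 m³/s

24.4 m³/s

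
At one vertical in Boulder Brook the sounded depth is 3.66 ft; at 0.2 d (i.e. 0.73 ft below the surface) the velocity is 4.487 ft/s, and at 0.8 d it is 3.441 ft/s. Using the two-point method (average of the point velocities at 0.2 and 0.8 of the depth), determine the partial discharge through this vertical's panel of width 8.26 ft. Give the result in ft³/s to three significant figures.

120 ft³/s

v̄ = (4.487 + 3.441) / 2 = 3.964 ft/s
q = v̄ × d × w = 3.964 × 3.66 × 8.26 = 119.8 ft³/s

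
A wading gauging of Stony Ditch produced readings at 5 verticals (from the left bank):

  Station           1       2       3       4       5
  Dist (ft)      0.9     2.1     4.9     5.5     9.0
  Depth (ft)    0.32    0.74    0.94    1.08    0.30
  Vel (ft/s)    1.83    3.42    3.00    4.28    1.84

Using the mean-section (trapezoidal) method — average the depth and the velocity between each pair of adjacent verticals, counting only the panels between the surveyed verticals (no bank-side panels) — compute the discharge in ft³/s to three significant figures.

18.8 ft³/s

Panel 1-2: Δb = 1.2 ft, d̄ = (0.32+0.74)/2 = 0.53, v̄ = (1.83+3.42)/2 = 2.625 → q = 1.2×0.53×2.625 = 1.670 ft³/s
Panel 2-3: Δb = 2.8 ft, d̄ = (0.74+0.94)/2 = 0.84, v̄ = (3.42+3.00)/2 = 3.21 → q = 2.8×0.84×3.21 = 7.550 ft³/s
Panel 3-4: Δb = 0.6 ft, d̄ = (0.94+1.08)/2 = 1.01, v̄ = (3.00+4.28)/2 = 3.64 → q = 0.6×1.01×3.64 = 2.206 ft³/s
Panel 4-5: Δb = 3.5 ft, d̄ = (1.08+0.30)/2 = 0.69, v̄ = (4.28+1.84)/2 = 3.06 → q = 3.5×0.69×3.06 = 7.390 ft³/s
Q = Σ q = 18.82 ft³/s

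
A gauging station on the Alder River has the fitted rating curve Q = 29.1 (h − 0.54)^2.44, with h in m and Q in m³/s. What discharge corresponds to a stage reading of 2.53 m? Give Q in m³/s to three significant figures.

156 m³/s

Q = 29.1 × (2.53 − 0.54)^2.44 = 29.1 × 1.99^2.44 = 156.0 m³/s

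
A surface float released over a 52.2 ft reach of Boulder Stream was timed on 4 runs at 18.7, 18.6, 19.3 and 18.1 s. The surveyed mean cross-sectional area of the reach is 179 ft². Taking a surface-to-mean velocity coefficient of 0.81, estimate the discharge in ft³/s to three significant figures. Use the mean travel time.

405 ft³/s

t̄ = (18.7 + 18.6 + 19.3 + 18.1) / 4 = 18.675 s
v_surface = L / t̄ = 52.2 / 18.675 = 2.795 ft/s
v_mean = 0.81 × 2.795 = 2.264 ft/s
Q = A × v_mean = 179 × 2.264 = 405.3 ft³/s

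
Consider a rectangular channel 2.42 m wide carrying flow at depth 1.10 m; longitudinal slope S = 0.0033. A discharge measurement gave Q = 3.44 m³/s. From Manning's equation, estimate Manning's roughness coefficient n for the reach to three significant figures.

0.0308

A = b·y = 2.42 × 1.10 = 2.662 m²
P = b + 2y = 2.42 + 2×1.10 = 4.620 m
R = A/P = 2.662/4.620 = 0.5762 m
n = (1/Q)·A·R^(2/3)·S^(1/2) = (1/3.44) × 2.662 × 0.6924 × 0.05745 = 0.03078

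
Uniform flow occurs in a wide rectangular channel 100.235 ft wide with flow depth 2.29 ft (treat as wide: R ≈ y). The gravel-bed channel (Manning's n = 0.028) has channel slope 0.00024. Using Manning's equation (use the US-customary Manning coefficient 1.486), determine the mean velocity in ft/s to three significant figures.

A = b·y = 100.235 × 2.29 = 229.5 ft²
Wide channel: R ≈ y = 2.29 ft
Q = (1.486/n)·A·R^(2/3)·S^(1/2) = (1.486/0.028) × 229.5 × 2.290^(2/3) × 0.00024^(1/2) = 327.9 ft³/s
V = Q/A = 327.9/229.5 = 1.428 ft/s

1.43 ft/s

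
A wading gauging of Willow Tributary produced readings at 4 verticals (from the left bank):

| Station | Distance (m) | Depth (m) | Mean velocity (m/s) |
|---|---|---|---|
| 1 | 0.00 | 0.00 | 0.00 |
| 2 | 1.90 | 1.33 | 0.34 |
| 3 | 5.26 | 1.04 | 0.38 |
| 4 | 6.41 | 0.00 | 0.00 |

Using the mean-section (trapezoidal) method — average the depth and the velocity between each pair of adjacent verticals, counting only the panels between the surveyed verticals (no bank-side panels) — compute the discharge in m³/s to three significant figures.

Panel 1-2: Δb = 1.9 m, d̄ = (0.00+1.33)/2 = 0.665, v̄ = (0.00+0.34)/2 = 0.17 → q = 1.9×0.665×0.17 = 0.2148 m³/s
Panel 2-3: Δb = 3.36 m, d̄ = (1.33+1.04)/2 = 1.185, v̄ = (0.34+0.38)/2 = 0.36 → q = 3.36×1.185×0.36 = 1.433 m³/s
Panel 3-4: Δb = 1.15 m, d̄ = (1.04+0.00)/2 = 0.52, v̄ = (0.38+0.00)/2 = 0.19 → q = 1.15×0.52×0.19 = 0.1136 m³/s
Q = Σ q = 1.762 m³/s

1.76 m³/s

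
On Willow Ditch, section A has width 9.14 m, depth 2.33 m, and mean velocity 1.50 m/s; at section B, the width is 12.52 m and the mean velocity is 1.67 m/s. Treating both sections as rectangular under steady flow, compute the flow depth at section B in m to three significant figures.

1.53 m

Q = A₁V₁ = (9.14×2.33) × 1.50 = 31.94 m³/s
d₂ = Q/(b₂ V₂) = 31.94/(12.52×1.67) = 1.528 m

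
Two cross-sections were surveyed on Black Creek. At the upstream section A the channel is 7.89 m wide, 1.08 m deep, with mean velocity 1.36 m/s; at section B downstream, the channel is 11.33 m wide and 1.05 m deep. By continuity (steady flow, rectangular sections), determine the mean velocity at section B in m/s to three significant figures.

Q = A₁V₁ = (7.89×1.08) × 1.36 = 11.59 m³/s
A₂ = 11.33 × 1.05 = 11.90 m²
V₂ = Q/A₂ = 11.59/11.90 = 0.9741 m/s

0.974 m/s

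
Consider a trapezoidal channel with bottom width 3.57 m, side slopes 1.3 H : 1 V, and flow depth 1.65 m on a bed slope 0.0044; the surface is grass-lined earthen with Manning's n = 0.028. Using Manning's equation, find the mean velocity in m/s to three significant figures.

A = (b + z·y)·y = (3.57 + 1.3×1.65)×1.65 = 9.430 m²
P = b + 2y√(1+z²) = 3.57 + 2×1.65×√(1+1.3²) = 8.982 m
R = A/P = 9.430/8.982 = 1.050 m
Q = (1/n)·A·R^(2/3)·S^(1/2) = (1/0.028) × 9.430 × 1.050^(2/3) × 0.0044^(1/2) = 23.07 m³/s
V = Q/A = 23.07/9.430 = 2.447 m/s

2.45 m/s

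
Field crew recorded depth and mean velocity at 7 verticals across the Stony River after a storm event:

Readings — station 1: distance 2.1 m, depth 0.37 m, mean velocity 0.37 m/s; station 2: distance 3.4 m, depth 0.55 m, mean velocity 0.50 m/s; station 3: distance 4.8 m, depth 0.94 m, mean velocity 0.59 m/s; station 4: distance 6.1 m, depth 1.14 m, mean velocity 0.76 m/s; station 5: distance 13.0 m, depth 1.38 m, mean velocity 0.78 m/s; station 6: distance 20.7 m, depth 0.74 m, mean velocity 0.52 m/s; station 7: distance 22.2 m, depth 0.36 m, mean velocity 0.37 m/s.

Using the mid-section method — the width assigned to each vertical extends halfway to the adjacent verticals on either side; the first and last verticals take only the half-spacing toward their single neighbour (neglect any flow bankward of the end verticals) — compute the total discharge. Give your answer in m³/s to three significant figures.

14.5 m³/s

w_1 = (3.4 − 2.1)/2 = 0.65 m; q_1 = 0.37 × 0.37 × 0.65 = 0.08899 m³/s
w_2 = (4.8 − 2.1)/2 = 1.35 m; q_2 = 0.50 × 0.55 × 1.35 = 0.3713 m³/s
w_3 = (6.1 − 3.4)/2 = 1.35 m; q_3 = 0.59 × 0.94 × 1.35 = 0.7487 m³/s
w_4 = (13.0 − 4.8)/2 = 4.1 m; q_4 = 0.76 × 1.14 × 4.1 = 3.552 m³/s
w_5 = (20.7 − 6.1)/2 = 7.3 m; q_5 = 0.78 × 1.38 × 7.3 = 7.858 m³/s
w_6 = (22.2 − 13.0)/2 = 4.6 m; q_6 = 0.52 × 0.74 × 4.6 = 1.770 m³/s
w_7 = (22.2 − 20.7)/2 = 0.75 m; q_7 = 0.37 × 0.36 × 0.75 = 0.09990 m³/s
Q = Σ qᵢ = 14.49 m³/s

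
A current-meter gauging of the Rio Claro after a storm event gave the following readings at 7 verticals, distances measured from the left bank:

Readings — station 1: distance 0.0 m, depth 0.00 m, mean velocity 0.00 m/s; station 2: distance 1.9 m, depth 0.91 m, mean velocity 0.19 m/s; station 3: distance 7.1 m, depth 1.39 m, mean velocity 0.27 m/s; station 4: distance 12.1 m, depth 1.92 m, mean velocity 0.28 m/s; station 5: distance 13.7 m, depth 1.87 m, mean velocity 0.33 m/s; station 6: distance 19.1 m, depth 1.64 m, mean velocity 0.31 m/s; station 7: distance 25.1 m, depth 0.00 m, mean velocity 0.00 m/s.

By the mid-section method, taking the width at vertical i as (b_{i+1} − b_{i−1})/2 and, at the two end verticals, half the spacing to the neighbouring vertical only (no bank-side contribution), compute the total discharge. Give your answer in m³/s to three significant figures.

9.36 m³/s

w_2 = (7.1 − 0.0)/2 = 3.55 m; q_2 = 0.19 × 0.91 × 3.55 = 0.6138 m³/s
w_3 = (12.1 − 1.9)/2 = 5.1 m; q_3 = 0.27 × 1.39 × 5.1 = 1.914 m³/s
w_4 = (13.7 − 7.1)/2 = 3.3 m; q_4 = 0.28 × 1.92 × 3.3 = 1.774 m³/s
w_5 = (19.1 − 12.1)/2 = 3.5 m; q_5 = 0.33 × 1.87 × 3.5 = 2.160 m³/s
w_6 = (25.1 − 13.7)/2 = 5.7 m; q_6 = 0.31 × 1.64 × 5.7 = 2.898 m³/s
Stations 1, 7 contribute zero (depth or velocity is 0).
Q = Σ qᵢ = 9.360 m³/s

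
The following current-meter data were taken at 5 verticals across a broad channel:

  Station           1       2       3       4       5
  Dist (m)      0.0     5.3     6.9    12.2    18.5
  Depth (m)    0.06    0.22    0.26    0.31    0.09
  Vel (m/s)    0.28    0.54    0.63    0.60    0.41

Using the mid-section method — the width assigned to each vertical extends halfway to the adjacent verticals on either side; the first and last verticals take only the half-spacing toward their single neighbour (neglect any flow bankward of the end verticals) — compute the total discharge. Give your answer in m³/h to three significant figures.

7970 m³/h

w_1 = (5.3 − 0.0)/2 = 2.65 m; q_1 = 0.28 × 0.06 × 2.65 = 0.04452 m³/s
w_2 = (6.9 − 0.0)/2 = 3.45 m; q_2 = 0.54 × 0.22 × 3.45 = 0.4099 m³/s
w_3 = (12.2 − 5.3)/2 = 3.45 m; q_3 = 0.63 × 0.26 × 3.45 = 0.5651 m³/s
w_4 = (18.5 − 6.9)/2 = 5.8 m; q_4 = 0.60 × 0.31 × 5.8 = 1.079 m³/s
w_5 = (18.5 − 12.2)/2 = 3.15 m; q_5 = 0.41 × 0.09 × 3.15 = 0.1162 m³/s
Q = Σ qᵢ = 2.215 m³/s
= 2.215 × 3600 = 7972 m³/h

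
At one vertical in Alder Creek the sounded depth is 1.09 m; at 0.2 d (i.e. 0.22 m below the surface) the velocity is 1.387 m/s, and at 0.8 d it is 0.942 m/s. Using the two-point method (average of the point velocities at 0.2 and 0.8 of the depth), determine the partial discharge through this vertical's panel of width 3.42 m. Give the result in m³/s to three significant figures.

4.34 m³/s

v̄ = (1.387 + 0.942) / 2 = 1.165 m/s
q = v̄ × d × w = 1.165 × 1.09 × 3.42 = 4.341 m³/s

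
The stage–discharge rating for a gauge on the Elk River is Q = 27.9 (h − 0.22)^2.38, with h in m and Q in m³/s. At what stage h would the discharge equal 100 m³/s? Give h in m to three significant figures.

1.93 m

h − h₀ = (Q/C)^(1/b) = (100/27.9)^(1/2.38) = 1.710 m
h = 0.22 + 1.710 = 1.930 m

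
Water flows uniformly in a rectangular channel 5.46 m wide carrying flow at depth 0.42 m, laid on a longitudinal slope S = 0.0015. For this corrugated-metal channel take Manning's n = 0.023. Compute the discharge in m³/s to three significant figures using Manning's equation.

A = b·y = 5.46 × 0.42 = 2.293 m²
P = b + 2y = 5.46 + 2×0.42 = 6.300 m
R = A/P = 2.293/6.300 = 0.3640 m
Q = (1/n)·A·R^(2/3)·S^(1/2) = (1/0.023) × 2.293 × 0.3640^(2/3) × 0.0015^(1/2) = 1.969 m³/s

1.97 m³/s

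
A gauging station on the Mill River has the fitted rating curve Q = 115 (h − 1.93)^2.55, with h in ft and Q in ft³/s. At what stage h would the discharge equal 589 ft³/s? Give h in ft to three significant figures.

3.83 ft

h − h₀ = (Q/C)^(1/b) = (589/115)^(1/2.55) = 1.898 ft
h = 1.93 + 1.898 = 3.828 ft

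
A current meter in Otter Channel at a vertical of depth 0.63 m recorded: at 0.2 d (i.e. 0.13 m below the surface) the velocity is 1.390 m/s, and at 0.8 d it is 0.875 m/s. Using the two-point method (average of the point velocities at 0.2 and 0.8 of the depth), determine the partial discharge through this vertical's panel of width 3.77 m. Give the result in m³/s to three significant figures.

2.69 m³/s

v̄ = (1.390 + 0.875) / 2 = 1.133 m/s
q = v̄ × d × w = 1.133 × 0.63 × 3.77 = 2.690 m³/s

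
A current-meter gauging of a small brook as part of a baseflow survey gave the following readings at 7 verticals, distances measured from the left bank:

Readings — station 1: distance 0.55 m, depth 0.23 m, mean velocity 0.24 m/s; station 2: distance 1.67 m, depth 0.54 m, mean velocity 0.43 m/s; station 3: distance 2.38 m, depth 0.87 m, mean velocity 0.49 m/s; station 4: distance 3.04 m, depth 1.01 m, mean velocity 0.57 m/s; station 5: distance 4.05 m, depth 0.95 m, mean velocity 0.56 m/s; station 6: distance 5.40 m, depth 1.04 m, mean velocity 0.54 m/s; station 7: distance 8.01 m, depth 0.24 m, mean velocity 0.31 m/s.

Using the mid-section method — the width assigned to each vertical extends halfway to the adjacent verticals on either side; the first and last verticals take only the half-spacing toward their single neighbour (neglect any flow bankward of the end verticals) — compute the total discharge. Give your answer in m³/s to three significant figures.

2.85 m³/s

w_1 = (1.67 − 0.55)/2 = 0.56 m; q_1 = 0.24 × 0.23 × 0.56 = 0.03091 m³/s
w_2 = (2.38 − 0.55)/2 = 0.915 m; q_2 = 0.43 × 0.54 × 0.915 = 0.2125 m³/s
w_3 = (3.04 − 1.67)/2 = 0.685 m; q_3 = 0.49 × 0.87 × 0.685 = 0.2920 m³/s
w_4 = (4.05 − 2.38)/2 = 0.835 m; q_4 = 0.57 × 1.01 × 0.835 = 0.4807 m³/s
w_5 = (5.40 − 3.04)/2 = 1.18 m; q_5 = 0.56 × 0.95 × 1.18 = 0.6278 m³/s
w_6 = (8.01 − 4.05)/2 = 1.98 m; q_6 = 0.54 × 1.04 × 1.98 = 1.112 m³/s
w_7 = (8.01 − 5.40)/2 = 1.305 m; q_7 = 0.31 × 0.24 × 1.305 = 0.09709 m³/s
Q = Σ qᵢ = 2.853 m³/s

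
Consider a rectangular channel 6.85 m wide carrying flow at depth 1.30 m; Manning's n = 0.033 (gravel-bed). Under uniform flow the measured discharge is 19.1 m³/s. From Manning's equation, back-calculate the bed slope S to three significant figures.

A = b·y = 6.85 × 1.30 = 8.905 m²
P = b + 2y = 6.85 + 2×1.30 = 9.450 m
R = A/P = 8.905/9.450 = 0.9423 m
S = (Q·n / (1·A·R^(2/3)))² = (19.1×0.033 / (1×8.905×0.9612))² = 0.005423

0.00542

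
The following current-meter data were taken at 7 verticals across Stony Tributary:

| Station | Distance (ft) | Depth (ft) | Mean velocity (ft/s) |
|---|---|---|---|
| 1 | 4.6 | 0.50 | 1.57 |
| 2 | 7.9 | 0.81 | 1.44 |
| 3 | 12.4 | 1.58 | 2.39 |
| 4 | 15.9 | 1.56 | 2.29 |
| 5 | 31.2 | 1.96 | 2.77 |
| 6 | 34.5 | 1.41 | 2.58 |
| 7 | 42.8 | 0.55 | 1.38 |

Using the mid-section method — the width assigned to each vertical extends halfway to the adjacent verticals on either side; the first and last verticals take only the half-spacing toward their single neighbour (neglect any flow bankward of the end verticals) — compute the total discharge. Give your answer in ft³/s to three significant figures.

w_1 = (7.9 − 4.6)/2 = 1.65 ft; q_1 = 1.57 × 0.50 × 1.65 = 1.295 ft³/s
w_2 = (12.4 − 4.6)/2 = 3.9 ft; q_2 = 1.44 × 0.81 × 3.9 = 4.549 ft³/s
w_3 = (15.9 − 7.9)/2 = 4 ft; q_3 = 2.39 × 1.58 × 4 = 15.10 ft³/s
w_4 = (31.2 − 12.4)/2 = 9.4 ft; q_4 = 2.29 × 1.56 × 9.4 = 33.58 ft³/s
w_5 = (34.5 − 15.9)/2 = 9.3 ft; q_5 = 2.77 × 1.96 × 9.3 = 50.49 ft³/s
w_6 = (42.8 − 31.2)/2 = 5.8 ft; q_6 = 2.58 × 1.41 × 5.8 = 21.10 ft³/s
w_7 = (42.8 − 34.5)/2 = 4.15 ft; q_7 = 1.38 × 0.55 × 4.15 = 3.150 ft³/s
Q = Σ qᵢ = 129.3 ft³/s

129 ft³/s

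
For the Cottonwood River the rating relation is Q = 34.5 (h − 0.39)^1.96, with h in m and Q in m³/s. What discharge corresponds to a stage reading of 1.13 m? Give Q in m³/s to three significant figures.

Q = 34.5 × (1.13 − 0.39)^1.96 = 34.5 × 0.74^1.96 = 19.12 m³/s

19.1 m³/s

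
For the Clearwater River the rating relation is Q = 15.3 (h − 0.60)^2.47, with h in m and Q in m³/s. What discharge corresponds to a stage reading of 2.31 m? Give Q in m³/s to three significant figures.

57.6 m³/s

Q = 15.3 × (2.31 − 0.60)^2.47 = 15.3 × 1.71^2.47 = 57.57 m³/s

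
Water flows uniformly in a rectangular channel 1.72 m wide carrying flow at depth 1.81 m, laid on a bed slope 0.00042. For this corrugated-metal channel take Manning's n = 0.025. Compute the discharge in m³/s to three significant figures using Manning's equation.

1.78 m³/s

A = b·y = 1.72 × 1.81 = 3.113 m²
P = b + 2y = 1.72 + 2×1.81 = 5.340 m
R = A/P = 3.113/5.340 = 0.5830 m
Q = (1/n)·A·R^(2/3)·S^(1/2) = (1/0.025) × 3.113 × 0.5830^(2/3) × 0.00042^(1/2) = 1.781 m³/s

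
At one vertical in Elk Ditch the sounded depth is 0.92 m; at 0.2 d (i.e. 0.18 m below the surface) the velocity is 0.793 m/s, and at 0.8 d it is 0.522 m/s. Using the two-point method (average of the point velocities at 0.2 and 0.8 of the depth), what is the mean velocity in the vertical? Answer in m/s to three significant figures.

v̄ = (0.793 + 0.522) / 2 = 0.6575 m/s

0.658 m/s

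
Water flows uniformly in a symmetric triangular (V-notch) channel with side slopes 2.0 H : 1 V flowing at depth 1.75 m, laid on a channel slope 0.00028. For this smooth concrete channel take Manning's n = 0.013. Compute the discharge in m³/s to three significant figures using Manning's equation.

6.70 m³/s

A = z·y² = 2.0×1.75² = 6.125 m²
P = 2y√(1+z²) = 2×1.75×√(1+2.0²) = 7.826 m
R = A/P = 6.125/7.826 = 0.7826 m
Q = (1/n)·A·R^(2/3)·S^(1/2) = (1/0.013) × 6.125 × 0.7826^(2/3) × 0.00028^(1/2) = 6.695 m³/s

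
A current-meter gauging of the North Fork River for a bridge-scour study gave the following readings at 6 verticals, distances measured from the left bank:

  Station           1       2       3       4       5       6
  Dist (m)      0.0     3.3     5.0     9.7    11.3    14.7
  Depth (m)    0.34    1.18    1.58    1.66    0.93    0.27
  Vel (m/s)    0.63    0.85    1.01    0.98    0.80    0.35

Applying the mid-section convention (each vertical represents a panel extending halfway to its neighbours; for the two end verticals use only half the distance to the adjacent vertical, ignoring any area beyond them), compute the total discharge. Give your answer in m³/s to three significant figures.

15.1 m³/s

w_1 = (3.3 − 0.0)/2 = 1.65 m; q_1 = 0.63 × 0.34 × 1.65 = 0.3534 m³/s
w_2 = (5.0 − 0.0)/2 = 2.5 m; q_2 = 0.85 × 1.18 × 2.5 = 2.508 m³/s
w_3 = (9.7 − 3.3)/2 = 3.2 m; q_3 = 1.01 × 1.58 × 3.2 = 5.107 m³/s
w_4 = (11.3 − 5.0)/2 = 3.15 m; q_4 = 0.98 × 1.66 × 3.15 = 5.124 m³/s
w_5 = (14.7 − 9.7)/2 = 2.5 m; q_5 = 0.80 × 0.93 × 2.5 = 1.860 m³/s
w_6 = (14.7 − 11.3)/2 = 1.7 m; q_6 = 0.35 × 0.27 × 1.7 = 0.1607 m³/s
Q = Σ qᵢ = 15.11 m³/s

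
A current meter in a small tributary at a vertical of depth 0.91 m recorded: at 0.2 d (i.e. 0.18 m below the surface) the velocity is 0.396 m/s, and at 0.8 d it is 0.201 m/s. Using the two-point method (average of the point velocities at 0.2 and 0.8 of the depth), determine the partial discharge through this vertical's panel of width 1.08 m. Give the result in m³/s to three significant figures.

v̄ = (0.396 + 0.201) / 2 = 0.2985 m/s
q = v̄ × d × w = 0.2985 × 0.91 × 1.08 = 0.2934 m³/s

0.293 m³/s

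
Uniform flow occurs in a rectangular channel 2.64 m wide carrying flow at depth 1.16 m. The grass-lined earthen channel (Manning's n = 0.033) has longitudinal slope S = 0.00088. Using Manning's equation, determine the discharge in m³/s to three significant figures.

2.00 m³/s

A = b·y = 2.64 × 1.16 = 3.062 m²
P = b + 2y = 2.64 + 2×1.16 = 4.960 m
R = A/P = 3.062/4.960 = 0.6174 m
Q = (1/n)·A·R^(2/3)·S^(1/2) = (1/0.033) × 3.062 × 0.6174^(2/3) × 0.00088^(1/2) = 1.996 m³/s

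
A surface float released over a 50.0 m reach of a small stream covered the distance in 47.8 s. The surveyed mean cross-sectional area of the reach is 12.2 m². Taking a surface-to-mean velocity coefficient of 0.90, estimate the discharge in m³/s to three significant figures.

v_surface = L / t̄ = 50.0 / 47.8 = 1.046 m/s
v_mean = 0.90 × 1.046 = 0.9414 m/s
Q = A × v_mean = 12.2 × 0.9414 = 11.49 m³/s

11.5 m³/s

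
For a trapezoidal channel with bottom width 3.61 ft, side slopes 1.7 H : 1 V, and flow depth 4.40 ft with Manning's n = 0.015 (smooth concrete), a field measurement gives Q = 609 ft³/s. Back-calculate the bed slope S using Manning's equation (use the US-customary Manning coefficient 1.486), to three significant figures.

0.00515

A = (b + z·y)·y = (3.61 + 1.7×4.40)×4.40 = 48.80 ft²
P = b + 2y√(1+z²) = 3.61 + 2×4.40×√(1+1.7²) = 20.97 ft
R = A/P = 48.80/20.97 = 2.327 ft
S = (Q·n / (1.486·A·R^(2/3)))² = (609×0.015 / (1.486×48.80×1.756))² = 0.005146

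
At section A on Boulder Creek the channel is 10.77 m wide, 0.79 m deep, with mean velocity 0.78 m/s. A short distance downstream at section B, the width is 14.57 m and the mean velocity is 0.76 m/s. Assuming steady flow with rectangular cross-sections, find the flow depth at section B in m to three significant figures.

Q = A₁V₁ = (10.77×0.79) × 0.78 = 6.636 m³/s
d₂ = Q/(b₂ V₂) = 6.636/(14.57×0.76) = 0.5993 m

0.599 m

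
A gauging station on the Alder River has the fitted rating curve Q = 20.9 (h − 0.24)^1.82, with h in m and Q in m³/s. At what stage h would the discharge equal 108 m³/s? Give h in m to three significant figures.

h − h₀ = (Q/C)^(1/b) = (108/20.9)^(1/1.82) = 2.466 m
h = 0.24 + 2.466 = 2.706 m

2.71 m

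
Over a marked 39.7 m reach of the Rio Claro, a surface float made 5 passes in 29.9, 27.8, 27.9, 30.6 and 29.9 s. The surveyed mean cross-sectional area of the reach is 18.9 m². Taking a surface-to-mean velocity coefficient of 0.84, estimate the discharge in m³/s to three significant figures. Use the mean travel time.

21.6 m³/s

t̄ = (29.9 + 27.8 + 27.9 + 30.6 + 29.9) / 5 = 29.22 s
v_surface = L / t̄ = 39.7 / 29.22 = 1.359 m/s
v_mean = 0.84 × 1.359 = 1.141 m/s
Q = A × v_mean = 18.9 × 1.141 = 21.57 m³/s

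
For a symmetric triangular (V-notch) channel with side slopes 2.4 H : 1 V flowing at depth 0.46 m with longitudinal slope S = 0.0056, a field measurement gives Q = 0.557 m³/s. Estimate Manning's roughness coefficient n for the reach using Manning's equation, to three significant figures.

0.0243

A = z·y² = 2.4×0.46² = 0.5078 m²
P = 2y√(1+z²) = 2×0.46×√(1+2.4²) = 2.392 m
R = A/P = 0.5078/2.392 = 0.2123 m
n = (1/Q)·A·R^(2/3)·S^(1/2) = (1/0.557) × 0.5078 × 0.3559 × 0.07483 = 0.02428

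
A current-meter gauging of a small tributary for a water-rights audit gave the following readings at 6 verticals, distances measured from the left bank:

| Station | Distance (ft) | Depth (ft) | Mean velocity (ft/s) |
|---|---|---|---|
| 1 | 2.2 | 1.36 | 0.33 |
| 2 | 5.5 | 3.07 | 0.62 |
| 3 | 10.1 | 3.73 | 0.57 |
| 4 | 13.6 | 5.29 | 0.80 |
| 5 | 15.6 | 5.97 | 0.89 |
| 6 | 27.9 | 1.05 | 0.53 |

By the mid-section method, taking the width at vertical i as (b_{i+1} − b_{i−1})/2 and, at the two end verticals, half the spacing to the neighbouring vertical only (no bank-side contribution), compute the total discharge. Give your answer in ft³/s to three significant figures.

w_1 = (5.5 − 2.2)/2 = 1.65 ft; q_1 = 0.33 × 1.36 × 1.65 = 0.7405 ft³/s
w_2 = (10.1 − 2.2)/2 = 3.95 ft; q_2 = 0.62 × 3.07 × 3.95 = 7.518 ft³/s
w_3 = (13.6 − 5.5)/2 = 4.05 ft; q_3 = 0.57 × 3.73 × 4.05 = 8.611 ft³/s
w_4 = (15.6 − 10.1)/2 = 2.75 ft; q_4 = 0.80 × 5.29 × 2.75 = 11.64 ft³/s
w_5 = (27.9 − 13.6)/2 = 7.15 ft; q_5 = 0.89 × 5.97 × 7.15 = 37.99 ft³/s
w_6 = (27.9 − 15.6)/2 = 6.15 ft; q_6 = 0.53 × 1.05 × 6.15 = 3.422 ft³/s
Q = Σ qᵢ = 69.92 ft³/s

69.9 ft³/s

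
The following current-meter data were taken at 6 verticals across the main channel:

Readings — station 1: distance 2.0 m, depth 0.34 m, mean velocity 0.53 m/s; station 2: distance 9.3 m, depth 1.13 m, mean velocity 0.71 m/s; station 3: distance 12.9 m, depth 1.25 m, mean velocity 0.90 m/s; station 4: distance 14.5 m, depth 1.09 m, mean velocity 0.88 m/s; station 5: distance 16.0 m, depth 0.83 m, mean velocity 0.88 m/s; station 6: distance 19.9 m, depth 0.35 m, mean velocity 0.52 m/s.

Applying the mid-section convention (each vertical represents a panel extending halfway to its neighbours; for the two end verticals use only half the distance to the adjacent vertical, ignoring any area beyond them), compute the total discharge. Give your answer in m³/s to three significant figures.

w_1 = (9.3 − 2.0)/2 = 3.65 m; q_1 = 0.53 × 0.34 × 3.65 = 0.6577 m³/s
w_2 = (12.9 − 2.0)/2 = 5.45 m; q_2 = 0.71 × 1.13 × 5.45 = 4.373 m³/s
w_3 = (14.5 − 9.3)/2 = 2.6 m; q_3 = 0.90 × 1.25 × 2.6 = 2.925 m³/s
w_4 = (16.0 − 12.9)/2 = 1.55 m; q_4 = 0.88 × 1.09 × 1.55 = 1.487 m³/s
w_5 = (19.9 − 14.5)/2 = 2.7 m; q_5 = 0.88 × 0.83 × 2.7 = 1.972 m³/s
w_6 = (19.9 − 16.0)/2 = 1.95 m; q_6 = 0.52 × 0.35 × 1.95 = 0.3549 m³/s
Q = Σ qᵢ = 11.77 m³/s

11.8 m³/s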